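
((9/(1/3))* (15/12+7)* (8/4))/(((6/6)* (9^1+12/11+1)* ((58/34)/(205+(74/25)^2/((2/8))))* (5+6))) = 2272489263/4422500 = 513.85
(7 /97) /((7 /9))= 0.09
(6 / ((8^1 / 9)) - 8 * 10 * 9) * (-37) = 105561 / 4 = 26390.25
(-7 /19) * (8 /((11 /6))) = -336 /209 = -1.61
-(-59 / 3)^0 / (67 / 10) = -10 / 67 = -0.15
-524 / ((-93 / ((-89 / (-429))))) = 46636 / 39897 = 1.17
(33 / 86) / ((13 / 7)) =231 / 1118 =0.21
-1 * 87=-87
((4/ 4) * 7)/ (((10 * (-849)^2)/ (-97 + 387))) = 203/ 720801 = 0.00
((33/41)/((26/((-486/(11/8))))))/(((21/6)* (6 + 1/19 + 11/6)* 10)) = -664848/16770845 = -0.04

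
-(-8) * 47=376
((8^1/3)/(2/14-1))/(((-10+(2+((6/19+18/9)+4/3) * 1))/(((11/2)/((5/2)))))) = 1463/930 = 1.57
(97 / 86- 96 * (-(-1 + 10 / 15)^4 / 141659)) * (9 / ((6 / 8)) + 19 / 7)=38213790319 / 2302525386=16.60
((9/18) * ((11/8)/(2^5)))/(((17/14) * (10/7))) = 539/43520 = 0.01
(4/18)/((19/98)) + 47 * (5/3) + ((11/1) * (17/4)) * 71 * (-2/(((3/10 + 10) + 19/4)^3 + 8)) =1734101299/22364919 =77.54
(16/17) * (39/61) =624/1037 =0.60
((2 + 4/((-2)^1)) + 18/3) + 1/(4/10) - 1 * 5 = 7/2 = 3.50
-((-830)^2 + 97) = -688997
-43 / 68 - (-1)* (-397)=-397.63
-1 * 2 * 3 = -6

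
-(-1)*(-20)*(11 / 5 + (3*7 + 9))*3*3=-5796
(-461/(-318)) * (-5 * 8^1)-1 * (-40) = -2860/159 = -17.99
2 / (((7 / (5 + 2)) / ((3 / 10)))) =3 / 5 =0.60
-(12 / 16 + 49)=-199 / 4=-49.75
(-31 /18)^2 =961 /324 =2.97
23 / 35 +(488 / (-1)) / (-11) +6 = 19643 / 385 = 51.02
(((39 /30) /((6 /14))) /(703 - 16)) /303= 91 /6244830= 0.00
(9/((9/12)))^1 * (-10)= -120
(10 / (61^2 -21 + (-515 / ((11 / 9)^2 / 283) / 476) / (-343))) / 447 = 39510856 / 6535755871683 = 0.00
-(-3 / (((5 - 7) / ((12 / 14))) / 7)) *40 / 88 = -45 / 11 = -4.09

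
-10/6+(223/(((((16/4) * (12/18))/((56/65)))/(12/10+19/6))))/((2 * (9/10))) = 202541/1170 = 173.11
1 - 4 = -3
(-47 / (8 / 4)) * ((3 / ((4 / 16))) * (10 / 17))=-2820 / 17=-165.88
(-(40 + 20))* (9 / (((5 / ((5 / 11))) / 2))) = -1080 / 11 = -98.18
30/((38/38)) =30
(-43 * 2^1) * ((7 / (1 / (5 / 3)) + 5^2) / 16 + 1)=-283.08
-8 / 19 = -0.42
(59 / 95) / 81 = 59 / 7695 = 0.01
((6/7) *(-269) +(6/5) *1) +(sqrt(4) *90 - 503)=-19333/35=-552.37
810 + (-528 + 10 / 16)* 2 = -979 / 4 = -244.75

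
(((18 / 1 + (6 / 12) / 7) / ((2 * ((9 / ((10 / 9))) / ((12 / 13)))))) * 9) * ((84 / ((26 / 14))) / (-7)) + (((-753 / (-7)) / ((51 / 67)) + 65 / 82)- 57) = 25.23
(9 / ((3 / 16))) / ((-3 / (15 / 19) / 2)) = -480 / 19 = -25.26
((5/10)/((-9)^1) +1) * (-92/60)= -391/270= -1.45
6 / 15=2 / 5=0.40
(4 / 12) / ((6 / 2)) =1 / 9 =0.11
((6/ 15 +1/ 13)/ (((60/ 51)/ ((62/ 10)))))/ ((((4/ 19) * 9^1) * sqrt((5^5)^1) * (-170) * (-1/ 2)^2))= -18259 * sqrt(5)/ 73125000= -0.00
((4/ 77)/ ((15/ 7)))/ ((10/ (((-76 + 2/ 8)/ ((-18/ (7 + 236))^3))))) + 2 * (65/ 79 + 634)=598379457/ 347600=1721.46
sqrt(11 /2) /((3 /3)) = sqrt(22) /2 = 2.35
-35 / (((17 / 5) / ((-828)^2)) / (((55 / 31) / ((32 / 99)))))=-40829740875 / 1054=-38737894.57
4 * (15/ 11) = 60/ 11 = 5.45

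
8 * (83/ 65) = 664/ 65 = 10.22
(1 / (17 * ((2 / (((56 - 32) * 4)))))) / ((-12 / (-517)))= 2068 / 17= 121.65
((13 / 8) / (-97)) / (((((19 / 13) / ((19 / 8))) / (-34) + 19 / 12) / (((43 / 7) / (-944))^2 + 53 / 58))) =-9973852646823 / 1019747219531264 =-0.01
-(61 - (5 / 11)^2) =-7356 / 121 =-60.79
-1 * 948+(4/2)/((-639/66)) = -201968/213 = -948.21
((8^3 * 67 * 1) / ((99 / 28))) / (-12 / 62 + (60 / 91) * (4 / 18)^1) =-1354802176 / 6567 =-206304.58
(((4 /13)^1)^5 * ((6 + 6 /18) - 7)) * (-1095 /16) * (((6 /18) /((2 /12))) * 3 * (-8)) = -2242560 /371293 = -6.04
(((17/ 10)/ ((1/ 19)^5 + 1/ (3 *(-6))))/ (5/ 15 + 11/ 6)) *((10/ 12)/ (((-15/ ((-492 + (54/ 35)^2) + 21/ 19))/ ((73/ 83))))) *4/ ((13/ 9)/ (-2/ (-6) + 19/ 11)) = -1923.69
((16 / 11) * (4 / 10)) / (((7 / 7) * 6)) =16 / 165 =0.10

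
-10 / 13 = -0.77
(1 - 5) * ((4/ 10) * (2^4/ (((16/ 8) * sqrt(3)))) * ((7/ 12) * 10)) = -224 * sqrt(3)/ 9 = -43.11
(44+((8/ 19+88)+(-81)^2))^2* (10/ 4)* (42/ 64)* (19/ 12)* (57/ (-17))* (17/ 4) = -1698215465625/ 1024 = -1658413540.65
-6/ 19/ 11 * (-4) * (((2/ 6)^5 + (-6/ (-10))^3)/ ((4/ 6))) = 26744/ 705375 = 0.04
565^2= 319225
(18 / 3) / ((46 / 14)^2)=294 / 529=0.56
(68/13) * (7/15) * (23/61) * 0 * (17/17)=0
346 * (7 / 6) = 1211 / 3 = 403.67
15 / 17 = 0.88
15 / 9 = 5 / 3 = 1.67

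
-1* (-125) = 125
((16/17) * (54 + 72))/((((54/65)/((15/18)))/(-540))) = -1092000/17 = -64235.29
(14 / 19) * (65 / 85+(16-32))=-3626 / 323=-11.23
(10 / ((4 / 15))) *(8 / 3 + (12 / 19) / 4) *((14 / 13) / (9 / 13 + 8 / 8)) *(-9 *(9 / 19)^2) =-20539575 / 150898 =-136.12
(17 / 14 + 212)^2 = 8910225 / 196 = 45460.33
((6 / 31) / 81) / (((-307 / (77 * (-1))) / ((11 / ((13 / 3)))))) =1694 / 1113489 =0.00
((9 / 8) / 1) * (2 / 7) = 9 / 28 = 0.32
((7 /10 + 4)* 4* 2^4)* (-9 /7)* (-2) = 27072 /35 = 773.49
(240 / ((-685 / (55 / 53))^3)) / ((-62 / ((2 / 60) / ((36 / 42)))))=18634 / 35601824814033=0.00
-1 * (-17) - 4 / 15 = 16.73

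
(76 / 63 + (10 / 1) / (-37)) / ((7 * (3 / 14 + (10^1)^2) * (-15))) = -4364 / 49055895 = -0.00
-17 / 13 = -1.31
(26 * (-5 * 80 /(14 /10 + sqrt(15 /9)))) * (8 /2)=-2184000 /11 + 520000 * sqrt(15) /11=-15458.97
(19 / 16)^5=2476099 / 1048576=2.36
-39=-39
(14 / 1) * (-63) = -882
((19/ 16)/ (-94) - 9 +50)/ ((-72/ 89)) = -5486405/ 108288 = -50.66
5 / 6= 0.83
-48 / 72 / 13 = -2 / 39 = -0.05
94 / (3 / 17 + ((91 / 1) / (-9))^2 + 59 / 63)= 906066 / 996167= 0.91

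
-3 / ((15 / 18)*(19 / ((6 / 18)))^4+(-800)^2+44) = -0.00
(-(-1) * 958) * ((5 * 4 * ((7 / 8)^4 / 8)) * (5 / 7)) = 4107425 / 4096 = 1002.79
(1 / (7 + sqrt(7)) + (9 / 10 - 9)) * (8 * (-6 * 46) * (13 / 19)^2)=62192 * sqrt(7) / 2527 + 14801696 / 1805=8265.50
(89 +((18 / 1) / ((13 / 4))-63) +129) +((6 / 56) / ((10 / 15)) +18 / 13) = 117997 / 728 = 162.08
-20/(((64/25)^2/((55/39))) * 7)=-171875/279552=-0.61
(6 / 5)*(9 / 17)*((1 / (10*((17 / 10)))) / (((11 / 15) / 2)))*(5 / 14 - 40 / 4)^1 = -21870 / 22253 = -0.98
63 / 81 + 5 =52 / 9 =5.78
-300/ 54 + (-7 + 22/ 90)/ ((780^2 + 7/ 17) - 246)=-287184602/ 51693125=-5.56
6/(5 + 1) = 1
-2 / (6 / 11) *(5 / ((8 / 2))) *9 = -165 / 4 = -41.25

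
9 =9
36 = 36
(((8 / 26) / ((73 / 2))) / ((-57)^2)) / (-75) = -8 / 231247575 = -0.00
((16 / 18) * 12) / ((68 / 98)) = 15.37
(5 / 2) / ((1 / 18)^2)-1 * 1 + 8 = 817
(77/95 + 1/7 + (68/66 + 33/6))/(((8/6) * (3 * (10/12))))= 328459/146300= 2.25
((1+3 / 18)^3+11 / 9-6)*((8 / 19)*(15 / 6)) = -3445 / 1026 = -3.36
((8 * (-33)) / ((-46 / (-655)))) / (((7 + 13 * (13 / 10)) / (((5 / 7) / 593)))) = -4323000 / 22818047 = -0.19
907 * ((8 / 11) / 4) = 1814 / 11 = 164.91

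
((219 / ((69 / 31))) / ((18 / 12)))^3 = 92713643576 / 328509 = 282225.58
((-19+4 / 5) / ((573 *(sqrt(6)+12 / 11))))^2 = 29058029 / 92677426830 - 22044022 *sqrt(6) / 231693567075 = 0.00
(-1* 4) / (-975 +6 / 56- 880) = 112 / 51937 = 0.00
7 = 7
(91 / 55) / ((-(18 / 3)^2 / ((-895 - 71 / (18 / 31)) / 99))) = 1666301 / 3528360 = 0.47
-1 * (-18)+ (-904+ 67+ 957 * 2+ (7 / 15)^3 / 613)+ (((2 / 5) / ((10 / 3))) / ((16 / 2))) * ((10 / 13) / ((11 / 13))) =99679653917 / 91030500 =1095.01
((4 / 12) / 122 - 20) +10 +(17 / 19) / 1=-9.10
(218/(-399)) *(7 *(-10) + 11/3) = 36.24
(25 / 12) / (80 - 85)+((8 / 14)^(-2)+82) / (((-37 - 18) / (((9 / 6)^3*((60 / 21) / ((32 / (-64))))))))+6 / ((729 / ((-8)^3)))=7543213 / 299376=25.20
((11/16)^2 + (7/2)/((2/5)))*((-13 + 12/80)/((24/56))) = -1415813/5120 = -276.53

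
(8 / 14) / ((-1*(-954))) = 2 / 3339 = 0.00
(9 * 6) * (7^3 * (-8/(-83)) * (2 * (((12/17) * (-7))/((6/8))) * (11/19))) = -13618.77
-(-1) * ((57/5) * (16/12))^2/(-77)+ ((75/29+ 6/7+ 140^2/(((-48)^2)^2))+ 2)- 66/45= 18148297561/18521395200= 0.98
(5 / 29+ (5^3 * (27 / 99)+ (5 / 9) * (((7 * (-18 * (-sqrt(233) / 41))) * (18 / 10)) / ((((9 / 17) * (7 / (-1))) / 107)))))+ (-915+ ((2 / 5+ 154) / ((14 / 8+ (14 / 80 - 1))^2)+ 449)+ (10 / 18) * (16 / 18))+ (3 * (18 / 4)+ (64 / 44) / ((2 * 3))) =-1591.48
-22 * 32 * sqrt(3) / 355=-704 * sqrt(3) / 355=-3.43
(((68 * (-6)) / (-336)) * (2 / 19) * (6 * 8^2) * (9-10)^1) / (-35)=6528 / 4655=1.40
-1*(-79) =79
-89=-89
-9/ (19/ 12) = -108/ 19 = -5.68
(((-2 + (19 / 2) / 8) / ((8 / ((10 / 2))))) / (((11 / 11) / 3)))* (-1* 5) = 975 / 128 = 7.62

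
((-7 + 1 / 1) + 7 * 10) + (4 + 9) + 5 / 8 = 621 / 8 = 77.62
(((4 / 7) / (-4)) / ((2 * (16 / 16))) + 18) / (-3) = -251 / 42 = -5.98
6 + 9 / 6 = 15 / 2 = 7.50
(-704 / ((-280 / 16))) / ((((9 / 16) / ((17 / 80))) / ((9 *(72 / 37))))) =1723392 / 6475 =266.16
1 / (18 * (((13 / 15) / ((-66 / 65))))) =-11 / 169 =-0.07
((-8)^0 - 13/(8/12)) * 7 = -259/2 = -129.50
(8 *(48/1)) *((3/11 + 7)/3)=10240/11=930.91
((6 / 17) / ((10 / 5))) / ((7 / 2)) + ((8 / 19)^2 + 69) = 2973953 / 42959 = 69.23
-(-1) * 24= 24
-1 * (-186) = 186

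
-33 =-33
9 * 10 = 90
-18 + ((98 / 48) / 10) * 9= -1293 / 80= -16.16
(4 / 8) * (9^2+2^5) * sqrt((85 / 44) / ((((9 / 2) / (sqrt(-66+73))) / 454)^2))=25651 * sqrt(6545) / 99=20961.58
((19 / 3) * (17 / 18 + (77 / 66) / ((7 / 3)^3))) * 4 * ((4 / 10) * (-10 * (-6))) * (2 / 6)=277856 / 1323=210.02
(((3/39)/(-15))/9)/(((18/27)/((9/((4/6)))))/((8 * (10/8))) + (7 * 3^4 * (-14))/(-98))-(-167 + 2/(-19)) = 1354108868/8103329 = 167.11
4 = 4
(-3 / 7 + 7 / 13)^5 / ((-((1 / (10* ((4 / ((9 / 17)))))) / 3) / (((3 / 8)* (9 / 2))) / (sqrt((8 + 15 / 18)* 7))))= -0.05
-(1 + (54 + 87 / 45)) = -854 / 15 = -56.93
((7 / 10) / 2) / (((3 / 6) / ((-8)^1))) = -28 / 5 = -5.60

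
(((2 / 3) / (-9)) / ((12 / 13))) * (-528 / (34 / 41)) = 23452 / 459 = 51.09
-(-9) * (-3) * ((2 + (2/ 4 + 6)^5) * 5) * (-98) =2456526555/ 16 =153532909.69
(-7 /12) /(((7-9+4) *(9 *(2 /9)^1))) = -7 /48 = -0.15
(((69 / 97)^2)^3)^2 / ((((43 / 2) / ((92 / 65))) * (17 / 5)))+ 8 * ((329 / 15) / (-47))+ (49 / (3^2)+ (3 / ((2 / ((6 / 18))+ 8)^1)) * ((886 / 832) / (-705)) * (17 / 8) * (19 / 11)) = 940268107429185799781694808115298557 / 549784635004039303054376302709076480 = 1.71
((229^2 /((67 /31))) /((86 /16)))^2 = 169139596815424 /8300161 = 20377869.39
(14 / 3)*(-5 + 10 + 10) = 70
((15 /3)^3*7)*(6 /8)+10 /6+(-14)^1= 7727 /12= 643.92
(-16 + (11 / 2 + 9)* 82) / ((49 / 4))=4692 / 49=95.76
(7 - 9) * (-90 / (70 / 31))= 558 / 7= 79.71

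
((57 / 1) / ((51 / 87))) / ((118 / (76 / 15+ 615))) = 5124851 / 10030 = 510.95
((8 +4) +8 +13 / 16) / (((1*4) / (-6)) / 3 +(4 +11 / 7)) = 20979 / 5392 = 3.89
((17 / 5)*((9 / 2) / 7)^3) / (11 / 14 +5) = 153 / 980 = 0.16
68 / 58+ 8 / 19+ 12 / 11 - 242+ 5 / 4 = -5771663 / 24244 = -238.07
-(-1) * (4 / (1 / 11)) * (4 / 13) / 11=16 / 13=1.23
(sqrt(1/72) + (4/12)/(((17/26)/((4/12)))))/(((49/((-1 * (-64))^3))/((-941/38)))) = -3206807552/142443- 30834688 * sqrt(2)/2793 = -38125.82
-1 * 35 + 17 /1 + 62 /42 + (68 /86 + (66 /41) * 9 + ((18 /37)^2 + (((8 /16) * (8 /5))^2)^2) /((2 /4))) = 1496181719 /31677804375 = 0.05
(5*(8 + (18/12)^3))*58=13195/4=3298.75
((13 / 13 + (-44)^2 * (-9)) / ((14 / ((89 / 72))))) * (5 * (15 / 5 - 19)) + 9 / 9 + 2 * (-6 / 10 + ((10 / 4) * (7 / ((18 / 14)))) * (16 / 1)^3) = 234569.24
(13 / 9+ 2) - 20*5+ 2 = -851 / 9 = -94.56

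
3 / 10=0.30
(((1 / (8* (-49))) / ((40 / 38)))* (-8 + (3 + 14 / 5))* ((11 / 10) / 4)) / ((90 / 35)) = 2299 / 4032000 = 0.00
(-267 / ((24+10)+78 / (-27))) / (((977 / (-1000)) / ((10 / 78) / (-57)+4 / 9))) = 6561525 / 1689233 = 3.88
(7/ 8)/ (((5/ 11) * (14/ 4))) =11/ 20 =0.55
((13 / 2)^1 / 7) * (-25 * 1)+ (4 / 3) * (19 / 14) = -899 / 42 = -21.40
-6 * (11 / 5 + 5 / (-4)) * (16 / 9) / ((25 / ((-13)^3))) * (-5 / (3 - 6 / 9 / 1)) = -333944 / 175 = -1908.25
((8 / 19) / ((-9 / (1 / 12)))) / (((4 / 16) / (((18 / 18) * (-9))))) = 8 / 57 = 0.14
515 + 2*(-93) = 329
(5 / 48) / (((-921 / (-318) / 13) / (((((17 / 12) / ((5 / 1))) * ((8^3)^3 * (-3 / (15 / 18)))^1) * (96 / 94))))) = -4716276744192 / 72145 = -65372191.34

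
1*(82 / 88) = 41 / 44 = 0.93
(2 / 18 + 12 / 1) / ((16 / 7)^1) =763 / 144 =5.30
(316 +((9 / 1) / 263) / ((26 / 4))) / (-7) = -154346 / 3419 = -45.14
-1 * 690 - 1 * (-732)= 42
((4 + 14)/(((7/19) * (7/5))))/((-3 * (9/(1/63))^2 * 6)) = -95/15752961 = -0.00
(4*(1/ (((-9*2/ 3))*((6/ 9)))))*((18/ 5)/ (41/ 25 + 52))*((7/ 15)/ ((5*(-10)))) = 7/ 11175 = 0.00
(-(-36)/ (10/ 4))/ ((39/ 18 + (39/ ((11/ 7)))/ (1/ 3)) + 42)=4752/ 39145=0.12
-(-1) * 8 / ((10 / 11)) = 44 / 5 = 8.80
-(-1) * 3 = 3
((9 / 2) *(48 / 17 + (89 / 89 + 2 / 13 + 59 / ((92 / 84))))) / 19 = 1323162 / 96577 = 13.70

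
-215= -215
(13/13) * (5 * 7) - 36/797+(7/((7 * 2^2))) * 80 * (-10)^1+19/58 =-7614235/46226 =-164.72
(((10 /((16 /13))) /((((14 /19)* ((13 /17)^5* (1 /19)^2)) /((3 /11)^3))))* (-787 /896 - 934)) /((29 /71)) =-78191696910921393105 /110630657865728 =-706781.45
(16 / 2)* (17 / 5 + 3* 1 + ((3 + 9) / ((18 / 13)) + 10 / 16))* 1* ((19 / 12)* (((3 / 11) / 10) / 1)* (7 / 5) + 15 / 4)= 15785189 / 33000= 478.34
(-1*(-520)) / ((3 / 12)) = 2080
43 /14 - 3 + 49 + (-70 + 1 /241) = -70599 /3374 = -20.92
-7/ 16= -0.44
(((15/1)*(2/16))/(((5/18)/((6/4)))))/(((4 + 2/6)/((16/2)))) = 243/13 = 18.69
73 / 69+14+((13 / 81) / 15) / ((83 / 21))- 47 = -24693727 / 773145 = -31.94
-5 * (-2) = 10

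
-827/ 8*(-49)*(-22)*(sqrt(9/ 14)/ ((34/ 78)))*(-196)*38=6936362433*sqrt(14)/ 17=1526675984.40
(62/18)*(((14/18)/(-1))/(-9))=217/729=0.30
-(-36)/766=18/383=0.05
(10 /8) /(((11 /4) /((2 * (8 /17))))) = 80 /187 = 0.43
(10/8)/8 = 5/32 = 0.16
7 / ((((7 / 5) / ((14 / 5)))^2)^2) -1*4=108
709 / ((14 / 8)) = 2836 / 7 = 405.14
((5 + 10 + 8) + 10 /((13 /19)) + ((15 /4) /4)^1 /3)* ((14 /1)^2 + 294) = 1932805 /104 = 18584.66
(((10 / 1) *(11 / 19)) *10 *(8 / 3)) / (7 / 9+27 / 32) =844800 / 8873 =95.21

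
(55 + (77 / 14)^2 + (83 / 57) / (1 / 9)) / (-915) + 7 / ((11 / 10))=957115 / 152988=6.26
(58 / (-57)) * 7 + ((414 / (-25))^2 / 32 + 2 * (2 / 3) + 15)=17.78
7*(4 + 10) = 98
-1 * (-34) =34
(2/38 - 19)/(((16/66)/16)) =-23760/19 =-1250.53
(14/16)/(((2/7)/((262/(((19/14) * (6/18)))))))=134799/76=1773.67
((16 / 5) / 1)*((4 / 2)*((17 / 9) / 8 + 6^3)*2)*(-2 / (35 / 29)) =-7224016 / 1575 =-4586.68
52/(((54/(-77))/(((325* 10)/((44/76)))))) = -11238500/27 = -416240.74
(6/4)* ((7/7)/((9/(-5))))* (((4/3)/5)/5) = -2/45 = -0.04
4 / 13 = 0.31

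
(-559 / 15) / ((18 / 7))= -3913 / 270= -14.49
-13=-13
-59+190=131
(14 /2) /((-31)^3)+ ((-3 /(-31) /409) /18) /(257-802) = -9362971 /39843377130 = -0.00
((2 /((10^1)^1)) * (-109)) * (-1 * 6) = 654 /5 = 130.80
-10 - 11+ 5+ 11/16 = -245/16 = -15.31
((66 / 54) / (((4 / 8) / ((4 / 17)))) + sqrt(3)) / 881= 0.00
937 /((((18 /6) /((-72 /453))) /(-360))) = 2698560 /151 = 17871.26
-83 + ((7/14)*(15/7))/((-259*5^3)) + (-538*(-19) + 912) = 1001773147/90650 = 11051.00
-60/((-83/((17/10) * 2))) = 204/83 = 2.46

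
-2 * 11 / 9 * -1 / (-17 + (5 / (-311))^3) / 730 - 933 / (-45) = 34828163335127 / 1679830910820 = 20.73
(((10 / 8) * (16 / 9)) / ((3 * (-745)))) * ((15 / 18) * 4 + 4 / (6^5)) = -6481 / 1955178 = -0.00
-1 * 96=-96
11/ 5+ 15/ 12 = 69/ 20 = 3.45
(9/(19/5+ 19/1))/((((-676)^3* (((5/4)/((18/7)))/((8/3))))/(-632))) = 2844/641965597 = 0.00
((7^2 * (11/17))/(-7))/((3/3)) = -77/17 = -4.53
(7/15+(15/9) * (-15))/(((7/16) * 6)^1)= -2944/315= -9.35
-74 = -74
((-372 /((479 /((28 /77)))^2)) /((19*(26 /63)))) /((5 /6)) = -1124928 /34286515835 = -0.00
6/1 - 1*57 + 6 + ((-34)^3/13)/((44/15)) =-153825/143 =-1075.70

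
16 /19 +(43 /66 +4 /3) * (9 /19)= 745 /418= 1.78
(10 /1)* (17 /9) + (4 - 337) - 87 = -401.11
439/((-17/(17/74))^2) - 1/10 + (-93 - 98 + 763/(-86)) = -235340759/1177340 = -199.89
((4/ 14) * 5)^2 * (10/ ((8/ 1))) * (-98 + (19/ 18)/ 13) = -2864125/ 11466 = -249.79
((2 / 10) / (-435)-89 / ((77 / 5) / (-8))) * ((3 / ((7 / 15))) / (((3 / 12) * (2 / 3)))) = 139372614 / 78155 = 1783.28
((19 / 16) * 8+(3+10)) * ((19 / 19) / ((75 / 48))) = 72 / 5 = 14.40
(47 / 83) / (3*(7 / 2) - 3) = 94 / 1245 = 0.08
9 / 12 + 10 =43 / 4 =10.75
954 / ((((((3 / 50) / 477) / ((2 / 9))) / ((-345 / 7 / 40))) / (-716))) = 10408187700 / 7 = 1486883957.14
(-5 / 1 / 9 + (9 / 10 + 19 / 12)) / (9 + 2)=347 / 1980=0.18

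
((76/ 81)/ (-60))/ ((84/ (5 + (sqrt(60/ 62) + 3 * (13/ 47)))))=-2603/ 2398410-19 * sqrt(930)/ 3163860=-0.00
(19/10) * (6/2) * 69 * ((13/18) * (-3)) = -17043/20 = -852.15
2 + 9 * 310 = 2792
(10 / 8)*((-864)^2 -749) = 3728735 / 4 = 932183.75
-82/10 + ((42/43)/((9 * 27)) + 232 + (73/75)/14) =272913043/1219050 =223.87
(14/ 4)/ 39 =7/ 78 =0.09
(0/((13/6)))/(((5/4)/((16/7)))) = 0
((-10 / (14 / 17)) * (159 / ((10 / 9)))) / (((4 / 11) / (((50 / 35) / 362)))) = -1337985 / 70952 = -18.86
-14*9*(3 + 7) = -1260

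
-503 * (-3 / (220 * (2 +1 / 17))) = 25653 / 7700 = 3.33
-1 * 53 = -53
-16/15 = -1.07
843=843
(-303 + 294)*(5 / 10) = -9 / 2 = -4.50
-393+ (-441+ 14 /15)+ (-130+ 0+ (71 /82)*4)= -590156 /615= -959.60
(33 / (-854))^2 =1089 / 729316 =0.00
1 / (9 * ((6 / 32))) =16 / 27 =0.59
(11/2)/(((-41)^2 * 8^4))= 11/13770752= 0.00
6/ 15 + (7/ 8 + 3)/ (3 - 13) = 1/ 80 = 0.01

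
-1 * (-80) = 80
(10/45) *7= 14/9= 1.56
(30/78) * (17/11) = 85/143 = 0.59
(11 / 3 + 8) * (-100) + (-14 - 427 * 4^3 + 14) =-85484 / 3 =-28494.67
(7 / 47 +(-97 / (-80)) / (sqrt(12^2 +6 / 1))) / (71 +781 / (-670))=0.00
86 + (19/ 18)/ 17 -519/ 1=-132479/ 306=-432.94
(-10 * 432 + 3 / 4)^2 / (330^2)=33166081 / 193600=171.31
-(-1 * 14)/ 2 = 7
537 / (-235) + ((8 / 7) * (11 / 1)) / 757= -2824883 / 1245265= -2.27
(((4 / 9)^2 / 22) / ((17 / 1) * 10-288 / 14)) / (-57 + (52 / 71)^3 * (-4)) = -10021508 / 9768778550487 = -0.00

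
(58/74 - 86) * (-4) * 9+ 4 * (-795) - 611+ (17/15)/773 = -310269976/429015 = -723.21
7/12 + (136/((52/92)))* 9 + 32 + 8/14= 2400973/1092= 2198.69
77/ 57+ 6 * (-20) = -6763/ 57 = -118.65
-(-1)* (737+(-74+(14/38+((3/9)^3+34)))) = 697.41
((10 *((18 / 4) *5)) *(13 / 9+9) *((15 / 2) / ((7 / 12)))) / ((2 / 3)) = 317250 / 7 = 45321.43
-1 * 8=-8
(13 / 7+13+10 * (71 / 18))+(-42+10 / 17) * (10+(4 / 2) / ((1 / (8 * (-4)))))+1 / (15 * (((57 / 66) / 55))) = 46696529 / 20349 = 2294.78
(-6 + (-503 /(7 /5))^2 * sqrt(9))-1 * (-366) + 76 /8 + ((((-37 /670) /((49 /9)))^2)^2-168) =450101644289744337935321 /1161672024919210000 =387460.17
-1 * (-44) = 44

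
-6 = -6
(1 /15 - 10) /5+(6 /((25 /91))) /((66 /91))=28.13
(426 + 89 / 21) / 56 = 9035 / 1176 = 7.68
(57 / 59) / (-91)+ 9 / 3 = 16050 / 5369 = 2.99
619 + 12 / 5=621.40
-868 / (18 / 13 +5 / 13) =-11284 / 23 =-490.61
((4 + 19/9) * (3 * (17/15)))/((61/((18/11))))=34/61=0.56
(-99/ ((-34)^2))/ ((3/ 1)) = -33/ 1156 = -0.03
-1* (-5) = 5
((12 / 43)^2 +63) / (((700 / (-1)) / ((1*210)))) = -349893 / 18490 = -18.92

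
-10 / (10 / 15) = -15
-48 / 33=-16 / 11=-1.45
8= 8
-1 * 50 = -50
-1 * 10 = -10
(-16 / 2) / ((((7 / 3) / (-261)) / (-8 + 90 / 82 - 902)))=-233427960 / 287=-813337.84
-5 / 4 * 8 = -10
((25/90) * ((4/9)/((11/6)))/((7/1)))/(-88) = -5/45738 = -0.00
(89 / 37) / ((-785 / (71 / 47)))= -6319 / 1365115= -0.00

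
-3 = -3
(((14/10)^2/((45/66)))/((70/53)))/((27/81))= 4081/625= 6.53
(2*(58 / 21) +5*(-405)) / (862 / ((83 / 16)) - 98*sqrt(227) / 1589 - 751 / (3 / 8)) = 91346475472018 / 83069845845161 - 876466803*sqrt(227) / 23734241670046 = 1.10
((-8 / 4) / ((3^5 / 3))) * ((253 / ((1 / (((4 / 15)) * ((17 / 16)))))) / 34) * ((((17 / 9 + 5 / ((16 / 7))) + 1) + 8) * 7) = -3334793 / 699840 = -4.77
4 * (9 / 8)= 9 / 2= 4.50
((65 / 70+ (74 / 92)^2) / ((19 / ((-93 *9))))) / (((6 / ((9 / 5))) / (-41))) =2402567487 / 2814280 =853.71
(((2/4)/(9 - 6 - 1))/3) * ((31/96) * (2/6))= 31/3456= 0.01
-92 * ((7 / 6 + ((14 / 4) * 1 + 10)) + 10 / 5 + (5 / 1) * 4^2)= -26680 / 3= -8893.33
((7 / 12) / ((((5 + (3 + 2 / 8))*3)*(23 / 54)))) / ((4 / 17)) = 0.24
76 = 76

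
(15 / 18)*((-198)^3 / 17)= -6468660 / 17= -380509.41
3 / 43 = 0.07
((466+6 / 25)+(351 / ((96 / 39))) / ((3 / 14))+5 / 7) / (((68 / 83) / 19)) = 5000189169 / 190400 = 26261.50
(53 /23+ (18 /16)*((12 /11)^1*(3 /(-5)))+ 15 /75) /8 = 4473 /20240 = 0.22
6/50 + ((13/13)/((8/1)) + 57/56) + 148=26121/175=149.26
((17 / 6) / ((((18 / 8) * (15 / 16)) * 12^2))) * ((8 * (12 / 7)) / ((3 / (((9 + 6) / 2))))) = 544 / 1701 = 0.32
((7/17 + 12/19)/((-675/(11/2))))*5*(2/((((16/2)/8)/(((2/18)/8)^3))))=-0.00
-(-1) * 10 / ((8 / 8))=10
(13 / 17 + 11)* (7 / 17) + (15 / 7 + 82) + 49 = 279148 / 2023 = 137.99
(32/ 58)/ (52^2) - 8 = -39207/ 4901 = -8.00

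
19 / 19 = 1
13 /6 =2.17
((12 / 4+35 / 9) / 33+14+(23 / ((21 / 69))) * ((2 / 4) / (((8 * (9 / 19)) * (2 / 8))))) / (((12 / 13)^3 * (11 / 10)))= 62.52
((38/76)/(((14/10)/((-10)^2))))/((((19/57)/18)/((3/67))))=40500/469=86.35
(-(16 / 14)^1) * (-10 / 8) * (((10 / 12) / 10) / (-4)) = -5 / 168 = -0.03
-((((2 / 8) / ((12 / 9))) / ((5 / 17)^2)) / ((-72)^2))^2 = -83521 / 477757440000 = -0.00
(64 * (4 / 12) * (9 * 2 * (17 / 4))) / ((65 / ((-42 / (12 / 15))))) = -17136 / 13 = -1318.15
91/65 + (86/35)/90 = 2248/1575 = 1.43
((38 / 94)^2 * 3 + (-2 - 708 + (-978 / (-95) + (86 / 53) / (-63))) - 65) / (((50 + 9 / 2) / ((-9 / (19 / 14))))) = 2142031848448 / 23034314365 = 92.99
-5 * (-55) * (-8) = -2200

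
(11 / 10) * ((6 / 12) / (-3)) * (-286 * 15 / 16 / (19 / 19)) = 1573 / 32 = 49.16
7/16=0.44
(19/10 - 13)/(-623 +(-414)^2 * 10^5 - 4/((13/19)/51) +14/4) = -481/742715960235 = -0.00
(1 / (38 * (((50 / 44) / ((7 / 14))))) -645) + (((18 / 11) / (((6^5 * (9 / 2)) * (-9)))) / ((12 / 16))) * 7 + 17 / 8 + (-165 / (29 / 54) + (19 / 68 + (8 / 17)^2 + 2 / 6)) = -949.27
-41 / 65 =-0.63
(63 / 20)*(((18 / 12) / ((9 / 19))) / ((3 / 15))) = 399 / 8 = 49.88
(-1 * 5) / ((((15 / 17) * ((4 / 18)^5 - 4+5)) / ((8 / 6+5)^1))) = -2119203 / 59081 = -35.87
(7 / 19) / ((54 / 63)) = 49 / 114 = 0.43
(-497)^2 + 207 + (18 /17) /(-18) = 4202671 /17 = 247215.94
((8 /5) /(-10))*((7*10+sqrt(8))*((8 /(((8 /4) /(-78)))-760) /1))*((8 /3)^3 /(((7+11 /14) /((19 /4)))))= 291995648*sqrt(2) /73575+2043969536 /14715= 144516.37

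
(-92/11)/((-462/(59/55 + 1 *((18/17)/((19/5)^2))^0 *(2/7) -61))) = -352084/326095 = -1.08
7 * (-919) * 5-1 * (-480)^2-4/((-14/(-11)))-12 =-262580.14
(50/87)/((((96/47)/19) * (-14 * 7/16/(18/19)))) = -1175/1421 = -0.83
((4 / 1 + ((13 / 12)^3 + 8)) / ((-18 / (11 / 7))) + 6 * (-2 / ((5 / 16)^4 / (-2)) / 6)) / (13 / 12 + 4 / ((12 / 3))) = 56918424457 / 283500000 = 200.77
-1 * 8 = -8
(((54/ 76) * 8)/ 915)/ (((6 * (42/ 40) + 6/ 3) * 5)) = 72/ 480985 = 0.00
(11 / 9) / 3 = 11 / 27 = 0.41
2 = 2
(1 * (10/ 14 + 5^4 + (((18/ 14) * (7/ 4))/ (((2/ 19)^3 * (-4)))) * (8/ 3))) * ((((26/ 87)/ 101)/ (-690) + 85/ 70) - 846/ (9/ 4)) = 392139477967711/ 1584471840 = 247489.08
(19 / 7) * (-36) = -684 / 7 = -97.71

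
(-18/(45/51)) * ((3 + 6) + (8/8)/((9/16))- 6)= -1462/15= -97.47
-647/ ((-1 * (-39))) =-647/ 39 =-16.59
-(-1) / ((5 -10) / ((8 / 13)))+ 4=252 / 65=3.88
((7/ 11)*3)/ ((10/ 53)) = 1113/ 110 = 10.12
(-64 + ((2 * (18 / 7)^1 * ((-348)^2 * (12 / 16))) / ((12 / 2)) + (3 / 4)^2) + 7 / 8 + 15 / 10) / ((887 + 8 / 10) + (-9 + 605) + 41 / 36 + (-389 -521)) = 10596465 / 78316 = 135.30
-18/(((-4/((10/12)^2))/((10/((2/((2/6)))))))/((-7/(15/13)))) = -31.60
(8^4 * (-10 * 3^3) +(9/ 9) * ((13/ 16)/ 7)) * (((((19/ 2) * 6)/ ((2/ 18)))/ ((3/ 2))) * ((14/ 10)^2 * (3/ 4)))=-444792129957/ 800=-555990162.45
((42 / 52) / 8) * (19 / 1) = 399 / 208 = 1.92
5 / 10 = 1 / 2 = 0.50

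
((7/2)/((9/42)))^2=2401/9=266.78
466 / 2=233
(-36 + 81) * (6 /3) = 90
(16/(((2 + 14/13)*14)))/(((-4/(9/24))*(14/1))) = -39/15680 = -0.00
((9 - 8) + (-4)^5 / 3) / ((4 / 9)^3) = -248103 / 64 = -3876.61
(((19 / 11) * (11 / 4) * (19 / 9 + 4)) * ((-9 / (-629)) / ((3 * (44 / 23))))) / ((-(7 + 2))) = -2185 / 271728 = -0.01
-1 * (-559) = 559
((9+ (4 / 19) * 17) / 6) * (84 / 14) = 239 / 19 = 12.58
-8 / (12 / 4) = -8 / 3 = -2.67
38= 38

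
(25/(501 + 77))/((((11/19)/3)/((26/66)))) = 6175/69938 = 0.09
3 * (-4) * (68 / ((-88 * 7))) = 102 / 77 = 1.32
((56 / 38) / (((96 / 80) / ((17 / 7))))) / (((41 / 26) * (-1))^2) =114920 / 95817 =1.20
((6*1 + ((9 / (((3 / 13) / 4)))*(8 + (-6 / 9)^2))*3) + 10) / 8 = 496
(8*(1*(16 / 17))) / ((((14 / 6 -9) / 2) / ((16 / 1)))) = -3072 / 85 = -36.14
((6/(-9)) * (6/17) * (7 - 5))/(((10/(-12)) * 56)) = 0.01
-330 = -330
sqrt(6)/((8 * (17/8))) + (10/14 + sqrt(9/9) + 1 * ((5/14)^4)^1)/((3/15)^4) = sqrt(6)/17 + 41550625/38416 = 1081.74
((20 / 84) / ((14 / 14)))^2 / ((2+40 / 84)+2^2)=25 / 2856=0.01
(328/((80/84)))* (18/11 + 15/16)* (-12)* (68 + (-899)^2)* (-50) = 429888522105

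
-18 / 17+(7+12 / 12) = 118 / 17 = 6.94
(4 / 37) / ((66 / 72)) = 48 / 407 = 0.12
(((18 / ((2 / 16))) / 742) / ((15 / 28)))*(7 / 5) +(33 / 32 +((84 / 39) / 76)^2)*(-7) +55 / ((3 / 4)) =516964145983 / 7760344800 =66.62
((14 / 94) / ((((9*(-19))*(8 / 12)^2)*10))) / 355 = -7 / 12680600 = -0.00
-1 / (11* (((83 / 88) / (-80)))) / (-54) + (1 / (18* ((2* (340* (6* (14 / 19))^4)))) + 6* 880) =267053842799987843 / 50579747205120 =5279.86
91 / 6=15.17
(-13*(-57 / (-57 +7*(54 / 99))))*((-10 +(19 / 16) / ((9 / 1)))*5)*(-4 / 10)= -296989 / 1080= -274.99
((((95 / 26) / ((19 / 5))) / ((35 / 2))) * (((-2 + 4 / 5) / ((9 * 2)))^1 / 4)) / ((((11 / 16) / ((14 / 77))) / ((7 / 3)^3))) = -392 / 127413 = -0.00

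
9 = 9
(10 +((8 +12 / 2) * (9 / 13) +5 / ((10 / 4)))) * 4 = 1128 / 13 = 86.77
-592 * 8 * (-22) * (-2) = -208384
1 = 1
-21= -21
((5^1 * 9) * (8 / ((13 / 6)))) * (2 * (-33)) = -142560 / 13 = -10966.15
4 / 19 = 0.21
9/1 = 9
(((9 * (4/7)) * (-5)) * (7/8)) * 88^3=-15333120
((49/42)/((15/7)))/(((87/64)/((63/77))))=1568/4785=0.33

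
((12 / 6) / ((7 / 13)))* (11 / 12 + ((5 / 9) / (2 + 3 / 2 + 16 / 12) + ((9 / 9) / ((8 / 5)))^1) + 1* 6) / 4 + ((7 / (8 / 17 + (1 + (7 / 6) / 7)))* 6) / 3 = 15.66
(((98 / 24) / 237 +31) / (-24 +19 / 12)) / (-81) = 88213 / 5163993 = 0.02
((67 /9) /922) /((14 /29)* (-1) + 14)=1943 /3252816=0.00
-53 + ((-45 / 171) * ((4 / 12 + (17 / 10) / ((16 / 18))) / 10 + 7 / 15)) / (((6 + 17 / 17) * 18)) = -2900239 / 54720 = -53.00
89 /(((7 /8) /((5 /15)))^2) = 5696 /441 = 12.92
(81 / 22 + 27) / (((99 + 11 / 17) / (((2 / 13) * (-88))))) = -45900 / 11011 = -4.17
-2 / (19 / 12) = -24 / 19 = -1.26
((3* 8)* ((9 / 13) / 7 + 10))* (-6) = -132336 / 91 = -1454.24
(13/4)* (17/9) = 221/36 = 6.14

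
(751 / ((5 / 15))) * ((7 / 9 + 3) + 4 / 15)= 136682 / 15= 9112.13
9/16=0.56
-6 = -6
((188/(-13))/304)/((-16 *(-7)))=-47/110656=-0.00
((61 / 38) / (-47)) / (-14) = 0.00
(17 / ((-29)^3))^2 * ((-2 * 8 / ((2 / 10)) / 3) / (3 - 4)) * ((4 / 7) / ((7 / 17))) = 1572160 / 87439028187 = 0.00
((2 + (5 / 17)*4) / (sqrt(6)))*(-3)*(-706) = 19062*sqrt(6) / 17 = 2746.60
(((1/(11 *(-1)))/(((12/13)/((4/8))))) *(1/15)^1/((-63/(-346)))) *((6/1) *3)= -2249/6930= -0.32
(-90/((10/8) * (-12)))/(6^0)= 6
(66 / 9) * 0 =0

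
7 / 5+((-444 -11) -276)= -3648 / 5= -729.60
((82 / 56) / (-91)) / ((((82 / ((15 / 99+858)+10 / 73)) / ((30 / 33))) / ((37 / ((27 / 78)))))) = -16.37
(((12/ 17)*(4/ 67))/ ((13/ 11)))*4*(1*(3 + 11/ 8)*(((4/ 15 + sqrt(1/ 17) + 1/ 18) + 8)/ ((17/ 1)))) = 0.31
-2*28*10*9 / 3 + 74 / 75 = -125926 / 75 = -1679.01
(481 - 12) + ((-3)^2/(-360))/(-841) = 15777161/33640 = 469.00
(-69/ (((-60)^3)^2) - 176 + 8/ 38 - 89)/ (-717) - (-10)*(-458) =-970262981567999563/ 211864896000000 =-4579.63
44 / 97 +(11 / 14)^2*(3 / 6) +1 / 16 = 62723 / 76048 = 0.82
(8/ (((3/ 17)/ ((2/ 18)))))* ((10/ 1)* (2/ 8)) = 340/ 27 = 12.59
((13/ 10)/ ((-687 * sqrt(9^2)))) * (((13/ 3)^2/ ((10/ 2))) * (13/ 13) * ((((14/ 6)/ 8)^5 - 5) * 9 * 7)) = 612027497627/ 2461645209600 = 0.25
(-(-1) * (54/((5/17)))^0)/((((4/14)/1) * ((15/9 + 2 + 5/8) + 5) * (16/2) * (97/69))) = 1449/43262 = 0.03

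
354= 354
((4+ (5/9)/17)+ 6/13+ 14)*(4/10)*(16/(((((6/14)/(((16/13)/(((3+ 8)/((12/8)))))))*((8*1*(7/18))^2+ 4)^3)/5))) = 60819289020/671688044599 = 0.09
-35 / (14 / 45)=-225 / 2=-112.50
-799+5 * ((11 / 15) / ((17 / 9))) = -13550 / 17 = -797.06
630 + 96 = 726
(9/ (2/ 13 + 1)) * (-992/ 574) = -19344/ 1435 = -13.48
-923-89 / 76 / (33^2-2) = -76250965 / 82612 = -923.00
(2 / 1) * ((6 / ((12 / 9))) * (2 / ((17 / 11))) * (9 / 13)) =1782 / 221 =8.06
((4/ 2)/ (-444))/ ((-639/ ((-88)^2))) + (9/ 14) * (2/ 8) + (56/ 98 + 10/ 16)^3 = 24014704075/ 12456267264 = 1.93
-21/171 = -7/57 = -0.12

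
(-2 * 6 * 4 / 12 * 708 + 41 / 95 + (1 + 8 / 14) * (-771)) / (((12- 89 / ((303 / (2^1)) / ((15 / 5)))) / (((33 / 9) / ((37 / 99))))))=-4480698552 / 1156435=-3874.58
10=10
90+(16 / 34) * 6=1578 / 17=92.82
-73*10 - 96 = -826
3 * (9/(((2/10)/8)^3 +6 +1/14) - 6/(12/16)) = -1969784/100741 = -19.55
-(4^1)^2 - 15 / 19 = -319 / 19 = -16.79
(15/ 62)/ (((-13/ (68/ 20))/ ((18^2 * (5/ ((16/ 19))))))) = -392445/ 3224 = -121.73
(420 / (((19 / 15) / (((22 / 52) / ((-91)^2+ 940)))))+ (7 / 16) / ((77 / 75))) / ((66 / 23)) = 1356366925 / 8818816864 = 0.15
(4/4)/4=1/4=0.25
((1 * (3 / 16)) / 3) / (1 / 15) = 15 / 16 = 0.94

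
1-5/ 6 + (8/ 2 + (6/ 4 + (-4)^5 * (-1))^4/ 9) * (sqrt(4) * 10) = 2457707218580.31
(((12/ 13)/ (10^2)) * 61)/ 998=183/ 324350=0.00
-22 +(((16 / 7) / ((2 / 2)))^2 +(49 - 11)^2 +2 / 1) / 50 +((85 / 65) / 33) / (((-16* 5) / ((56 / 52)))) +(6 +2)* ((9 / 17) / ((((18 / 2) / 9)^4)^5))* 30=4983203677 / 37165128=134.08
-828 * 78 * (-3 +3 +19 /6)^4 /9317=-38965979 /55902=-697.04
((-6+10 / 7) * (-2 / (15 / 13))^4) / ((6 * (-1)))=7311616 / 1063125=6.88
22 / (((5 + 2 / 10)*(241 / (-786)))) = -43230 / 3133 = -13.80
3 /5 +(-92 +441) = 1748 /5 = 349.60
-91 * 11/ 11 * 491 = -44681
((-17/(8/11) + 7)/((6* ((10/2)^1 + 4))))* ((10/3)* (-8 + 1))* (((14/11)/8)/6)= 0.19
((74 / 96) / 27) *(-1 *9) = -37 / 144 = -0.26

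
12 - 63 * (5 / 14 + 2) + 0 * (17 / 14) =-136.50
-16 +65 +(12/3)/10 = 247/5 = 49.40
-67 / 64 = -1.05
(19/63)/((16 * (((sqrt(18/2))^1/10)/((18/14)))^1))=95/1176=0.08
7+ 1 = 8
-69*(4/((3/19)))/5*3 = -1048.80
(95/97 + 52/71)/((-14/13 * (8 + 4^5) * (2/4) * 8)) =-153257/398013504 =-0.00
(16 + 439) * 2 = 910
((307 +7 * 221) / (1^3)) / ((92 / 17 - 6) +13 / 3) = 94554 / 191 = 495.05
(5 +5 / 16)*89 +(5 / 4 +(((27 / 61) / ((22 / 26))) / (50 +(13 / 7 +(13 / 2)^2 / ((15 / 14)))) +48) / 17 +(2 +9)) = 1707083928765 / 3498937552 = 487.89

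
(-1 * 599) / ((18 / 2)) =-599 / 9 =-66.56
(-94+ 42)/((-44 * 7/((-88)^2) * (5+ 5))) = 4576/35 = 130.74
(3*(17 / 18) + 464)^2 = 7845601 / 36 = 217933.36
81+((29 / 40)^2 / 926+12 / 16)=121121641 / 1481600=81.75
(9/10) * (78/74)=351/370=0.95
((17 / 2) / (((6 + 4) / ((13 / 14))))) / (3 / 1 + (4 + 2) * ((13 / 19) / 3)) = 4199 / 23240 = 0.18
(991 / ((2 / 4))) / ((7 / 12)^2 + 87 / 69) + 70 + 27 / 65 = 1308.28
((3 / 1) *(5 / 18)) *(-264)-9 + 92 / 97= -22121 / 97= -228.05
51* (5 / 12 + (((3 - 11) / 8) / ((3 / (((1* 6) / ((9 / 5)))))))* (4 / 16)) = 85 / 12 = 7.08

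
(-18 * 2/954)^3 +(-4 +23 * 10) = 226.00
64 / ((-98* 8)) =-4 / 49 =-0.08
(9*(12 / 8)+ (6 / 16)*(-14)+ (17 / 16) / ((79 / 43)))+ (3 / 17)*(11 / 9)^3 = 9.15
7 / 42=1 / 6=0.17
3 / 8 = 0.38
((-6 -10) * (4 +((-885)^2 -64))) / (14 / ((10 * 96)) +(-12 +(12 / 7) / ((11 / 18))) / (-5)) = -463132454400 / 68507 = -6760366.89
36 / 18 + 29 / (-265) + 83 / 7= 25502 / 1855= 13.75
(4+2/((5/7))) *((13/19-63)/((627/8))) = -322048/59565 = -5.41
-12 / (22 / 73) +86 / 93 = -39788 / 1023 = -38.89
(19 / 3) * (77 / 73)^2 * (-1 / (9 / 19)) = -14.88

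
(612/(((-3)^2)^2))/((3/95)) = 6460/27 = 239.26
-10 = -10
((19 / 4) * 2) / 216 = 19 / 432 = 0.04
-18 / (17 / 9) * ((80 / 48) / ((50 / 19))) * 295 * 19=-575073 / 17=-33827.82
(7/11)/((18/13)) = 91/198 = 0.46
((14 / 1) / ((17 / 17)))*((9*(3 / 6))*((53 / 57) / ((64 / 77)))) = 85701 / 1216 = 70.48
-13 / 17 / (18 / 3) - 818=-83449 / 102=-818.13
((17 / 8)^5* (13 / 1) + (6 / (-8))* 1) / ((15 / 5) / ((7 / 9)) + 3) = 129034955 / 1572864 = 82.04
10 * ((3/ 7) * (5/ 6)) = 25/ 7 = 3.57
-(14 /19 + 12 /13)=-410 /247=-1.66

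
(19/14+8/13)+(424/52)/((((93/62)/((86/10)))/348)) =14806179/910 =16270.53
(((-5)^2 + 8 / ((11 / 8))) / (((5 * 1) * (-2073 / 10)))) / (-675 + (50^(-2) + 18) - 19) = 565000 / 12845682399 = 0.00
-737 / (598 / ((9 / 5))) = -6633 / 2990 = -2.22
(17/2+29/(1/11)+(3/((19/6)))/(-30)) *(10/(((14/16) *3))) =497752/399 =1247.50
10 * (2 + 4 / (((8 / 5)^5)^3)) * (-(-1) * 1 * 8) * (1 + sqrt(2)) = 88113518112705 / 549755813888 + 88113518112705 * sqrt(2) / 549755813888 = 386.94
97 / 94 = 1.03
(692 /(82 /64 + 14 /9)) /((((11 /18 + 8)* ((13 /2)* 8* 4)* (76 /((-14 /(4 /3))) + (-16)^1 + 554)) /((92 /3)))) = 72194976 /9174579115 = 0.01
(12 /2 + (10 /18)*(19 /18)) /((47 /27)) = 1067 /282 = 3.78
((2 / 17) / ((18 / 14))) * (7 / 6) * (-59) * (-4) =11564 / 459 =25.19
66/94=33/47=0.70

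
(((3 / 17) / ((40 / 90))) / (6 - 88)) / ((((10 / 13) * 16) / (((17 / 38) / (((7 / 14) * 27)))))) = -13 / 997120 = -0.00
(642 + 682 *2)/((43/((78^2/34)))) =358956/43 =8347.81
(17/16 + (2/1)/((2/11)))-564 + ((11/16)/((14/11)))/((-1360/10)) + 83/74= -620866509/1127168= -550.82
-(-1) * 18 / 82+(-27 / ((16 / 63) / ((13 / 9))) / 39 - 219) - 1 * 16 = -156599 / 656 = -238.72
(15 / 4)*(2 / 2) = 15 / 4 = 3.75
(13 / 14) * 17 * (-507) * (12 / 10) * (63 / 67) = -3025269 / 335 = -9030.65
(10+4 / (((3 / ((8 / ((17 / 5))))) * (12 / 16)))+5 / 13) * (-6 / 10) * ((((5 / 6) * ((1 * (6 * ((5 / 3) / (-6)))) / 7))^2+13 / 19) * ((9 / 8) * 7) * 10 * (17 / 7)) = -332851075 / 275184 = -1209.56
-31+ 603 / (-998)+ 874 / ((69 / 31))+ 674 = 3098977 / 2994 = 1035.06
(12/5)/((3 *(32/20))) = 1/2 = 0.50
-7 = -7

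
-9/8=-1.12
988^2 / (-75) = -13015.25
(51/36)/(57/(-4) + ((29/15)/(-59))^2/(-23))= -6004725/60400667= -0.10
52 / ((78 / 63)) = 42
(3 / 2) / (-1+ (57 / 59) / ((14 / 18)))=1239 / 200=6.20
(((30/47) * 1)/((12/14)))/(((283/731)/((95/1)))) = 2430575/13301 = 182.74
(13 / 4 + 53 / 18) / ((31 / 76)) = 4237 / 279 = 15.19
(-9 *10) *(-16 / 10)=144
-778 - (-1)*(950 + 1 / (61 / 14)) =10506 / 61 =172.23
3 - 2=1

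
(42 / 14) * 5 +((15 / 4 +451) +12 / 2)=475.75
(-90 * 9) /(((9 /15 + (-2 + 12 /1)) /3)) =-12150 /53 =-229.25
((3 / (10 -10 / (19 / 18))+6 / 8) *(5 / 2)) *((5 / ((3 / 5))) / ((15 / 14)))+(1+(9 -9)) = 1517 / 12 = 126.42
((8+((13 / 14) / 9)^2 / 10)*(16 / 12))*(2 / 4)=1270249 / 238140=5.33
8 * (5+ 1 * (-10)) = -40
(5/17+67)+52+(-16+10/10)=1773/17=104.29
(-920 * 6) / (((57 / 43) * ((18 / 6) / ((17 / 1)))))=-1345040 / 57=-23597.19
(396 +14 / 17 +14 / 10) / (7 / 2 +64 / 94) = 1060602 / 11135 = 95.25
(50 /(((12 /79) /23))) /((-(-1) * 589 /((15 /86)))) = 227125 /101308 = 2.24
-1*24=-24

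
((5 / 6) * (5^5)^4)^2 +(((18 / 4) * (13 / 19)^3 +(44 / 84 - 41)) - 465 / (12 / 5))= 2729223069763975217938423056148012 / 432117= 6315935428978668318854438000.00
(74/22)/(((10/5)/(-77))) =-259/2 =-129.50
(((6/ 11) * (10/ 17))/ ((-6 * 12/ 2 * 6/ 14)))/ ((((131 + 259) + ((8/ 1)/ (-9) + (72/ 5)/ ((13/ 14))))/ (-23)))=52325/ 44263274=0.00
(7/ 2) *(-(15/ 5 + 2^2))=-49/ 2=-24.50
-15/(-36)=5/12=0.42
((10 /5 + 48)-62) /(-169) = 12 /169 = 0.07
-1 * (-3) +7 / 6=25 / 6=4.17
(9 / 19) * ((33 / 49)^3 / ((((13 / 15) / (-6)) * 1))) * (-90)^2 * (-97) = 787042.89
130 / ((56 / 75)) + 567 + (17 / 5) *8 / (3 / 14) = 364577 / 420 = 868.04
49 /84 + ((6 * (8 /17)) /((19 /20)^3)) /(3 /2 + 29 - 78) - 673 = -17878365733 /26585484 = -672.49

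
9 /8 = 1.12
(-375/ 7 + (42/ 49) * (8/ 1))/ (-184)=327/ 1288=0.25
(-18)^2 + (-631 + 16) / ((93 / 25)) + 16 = 5415 / 31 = 174.68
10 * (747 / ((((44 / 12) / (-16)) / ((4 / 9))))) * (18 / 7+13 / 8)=-60794.81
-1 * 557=-557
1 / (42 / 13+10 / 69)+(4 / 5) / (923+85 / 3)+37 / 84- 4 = -740086891 / 226850190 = -3.26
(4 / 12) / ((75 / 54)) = 6 / 25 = 0.24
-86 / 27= -3.19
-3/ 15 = -1/ 5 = -0.20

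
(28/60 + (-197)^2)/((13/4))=2328568/195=11941.37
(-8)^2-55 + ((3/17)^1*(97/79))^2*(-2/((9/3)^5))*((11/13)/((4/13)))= 876469915/97397046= 9.00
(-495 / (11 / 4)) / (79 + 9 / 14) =-504 / 223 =-2.26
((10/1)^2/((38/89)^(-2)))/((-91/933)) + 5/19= -2556174745/13695409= -186.64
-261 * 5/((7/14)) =-2610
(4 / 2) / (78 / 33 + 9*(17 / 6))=44 / 613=0.07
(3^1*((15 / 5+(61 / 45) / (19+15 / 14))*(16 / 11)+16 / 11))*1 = 17.75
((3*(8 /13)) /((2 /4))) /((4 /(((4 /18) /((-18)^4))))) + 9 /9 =1.00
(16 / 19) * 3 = 48 / 19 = 2.53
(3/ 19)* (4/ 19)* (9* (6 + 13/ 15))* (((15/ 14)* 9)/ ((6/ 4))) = 33372/ 2527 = 13.21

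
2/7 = 0.29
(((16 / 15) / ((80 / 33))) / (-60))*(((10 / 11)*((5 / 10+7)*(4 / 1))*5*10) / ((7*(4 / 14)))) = -5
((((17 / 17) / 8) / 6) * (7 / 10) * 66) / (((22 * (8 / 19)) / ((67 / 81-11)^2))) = 1410997 / 131220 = 10.75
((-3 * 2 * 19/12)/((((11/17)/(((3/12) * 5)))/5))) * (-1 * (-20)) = -40375/22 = -1835.23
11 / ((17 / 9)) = 99 / 17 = 5.82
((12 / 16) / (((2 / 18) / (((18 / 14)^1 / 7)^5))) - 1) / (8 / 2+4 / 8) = -1128306673 / 5084554482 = -0.22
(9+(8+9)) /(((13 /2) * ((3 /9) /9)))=108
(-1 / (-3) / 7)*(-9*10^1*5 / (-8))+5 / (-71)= 5185 / 1988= 2.61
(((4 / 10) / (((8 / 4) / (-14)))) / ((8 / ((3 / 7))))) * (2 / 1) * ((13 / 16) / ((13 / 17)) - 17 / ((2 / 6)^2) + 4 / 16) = 7281 / 160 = 45.51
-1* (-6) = 6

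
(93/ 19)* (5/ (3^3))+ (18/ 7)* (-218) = -559.66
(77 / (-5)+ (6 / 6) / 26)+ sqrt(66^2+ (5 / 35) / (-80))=-1997 / 130+ sqrt(85377565) / 140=50.64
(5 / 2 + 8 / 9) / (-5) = -61 / 90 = -0.68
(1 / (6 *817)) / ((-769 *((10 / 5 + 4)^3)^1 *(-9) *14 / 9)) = 0.00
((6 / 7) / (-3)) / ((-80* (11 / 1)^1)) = 1 / 3080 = 0.00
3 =3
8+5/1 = 13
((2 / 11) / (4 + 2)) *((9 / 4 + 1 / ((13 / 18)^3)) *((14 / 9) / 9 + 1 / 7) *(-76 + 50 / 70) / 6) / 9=-451760737 / 6906155256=-0.07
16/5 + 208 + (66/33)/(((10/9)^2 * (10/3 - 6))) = 84237/400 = 210.59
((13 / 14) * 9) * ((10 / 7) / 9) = 65 / 49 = 1.33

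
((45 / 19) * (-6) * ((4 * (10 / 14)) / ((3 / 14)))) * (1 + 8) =-32400 / 19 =-1705.26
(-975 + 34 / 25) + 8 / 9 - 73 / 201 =-14669698 / 15075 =-973.11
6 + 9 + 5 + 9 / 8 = 169 / 8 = 21.12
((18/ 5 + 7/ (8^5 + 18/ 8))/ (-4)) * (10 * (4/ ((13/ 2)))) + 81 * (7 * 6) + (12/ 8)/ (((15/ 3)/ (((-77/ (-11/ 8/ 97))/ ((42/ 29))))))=38525751748/ 8520265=4521.66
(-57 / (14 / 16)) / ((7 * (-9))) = 152 / 147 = 1.03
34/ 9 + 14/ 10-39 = -1522/ 45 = -33.82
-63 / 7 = -9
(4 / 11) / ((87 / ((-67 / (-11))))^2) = 17956 / 10074339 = 0.00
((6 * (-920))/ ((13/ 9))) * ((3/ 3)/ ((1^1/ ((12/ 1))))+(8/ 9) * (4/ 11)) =-6734400/ 143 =-47093.71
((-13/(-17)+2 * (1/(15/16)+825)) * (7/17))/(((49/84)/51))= 5057868/85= 59504.33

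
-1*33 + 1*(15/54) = -589/18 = -32.72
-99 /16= -6.19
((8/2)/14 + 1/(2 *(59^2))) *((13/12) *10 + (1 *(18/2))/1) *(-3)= -236827/13924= -17.01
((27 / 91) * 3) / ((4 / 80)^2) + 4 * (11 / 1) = 36404 / 91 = 400.04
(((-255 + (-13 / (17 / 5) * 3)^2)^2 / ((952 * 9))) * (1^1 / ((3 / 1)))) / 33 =35343025 / 1967921802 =0.02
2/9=0.22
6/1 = 6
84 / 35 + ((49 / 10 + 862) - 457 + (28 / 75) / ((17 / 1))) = 1051421 / 2550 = 412.32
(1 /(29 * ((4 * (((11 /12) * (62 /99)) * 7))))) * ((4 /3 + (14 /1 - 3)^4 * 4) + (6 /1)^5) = 127944 /899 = 142.32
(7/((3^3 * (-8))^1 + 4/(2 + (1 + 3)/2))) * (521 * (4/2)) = -33.93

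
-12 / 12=-1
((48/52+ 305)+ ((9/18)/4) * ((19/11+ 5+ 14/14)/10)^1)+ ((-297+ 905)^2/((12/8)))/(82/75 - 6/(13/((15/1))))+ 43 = -136306325703/3251248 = -41924.31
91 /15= 6.07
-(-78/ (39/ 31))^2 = -3844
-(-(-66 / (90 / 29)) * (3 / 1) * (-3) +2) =947 / 5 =189.40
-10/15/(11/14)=-28/33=-0.85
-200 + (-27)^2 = 529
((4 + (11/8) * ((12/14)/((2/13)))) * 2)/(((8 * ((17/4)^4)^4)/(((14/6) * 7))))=613509234688/145983575627000605443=0.00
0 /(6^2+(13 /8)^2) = 0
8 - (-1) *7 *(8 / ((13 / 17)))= 81.23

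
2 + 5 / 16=37 / 16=2.31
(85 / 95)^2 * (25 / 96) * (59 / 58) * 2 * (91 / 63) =5541575 / 9045216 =0.61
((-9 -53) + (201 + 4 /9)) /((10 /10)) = 1255 /9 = 139.44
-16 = -16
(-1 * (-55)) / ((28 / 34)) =935 / 14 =66.79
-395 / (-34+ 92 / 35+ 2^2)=13825 / 958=14.43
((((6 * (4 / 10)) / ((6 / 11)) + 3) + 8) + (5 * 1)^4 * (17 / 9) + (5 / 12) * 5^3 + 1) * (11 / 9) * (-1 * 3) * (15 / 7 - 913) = 3942116618 / 945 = 4171551.98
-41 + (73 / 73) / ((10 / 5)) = -40.50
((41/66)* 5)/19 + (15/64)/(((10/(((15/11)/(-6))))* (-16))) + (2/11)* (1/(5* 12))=0.17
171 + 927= 1098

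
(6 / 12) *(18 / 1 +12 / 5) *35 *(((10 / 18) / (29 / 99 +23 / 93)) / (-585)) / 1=-40579 / 64662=-0.63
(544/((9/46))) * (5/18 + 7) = 1639072/81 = 20235.46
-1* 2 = -2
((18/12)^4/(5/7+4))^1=189/176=1.07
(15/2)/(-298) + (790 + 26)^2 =665855.97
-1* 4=-4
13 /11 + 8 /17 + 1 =496 /187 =2.65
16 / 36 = 0.44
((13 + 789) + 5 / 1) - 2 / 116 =46805 / 58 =806.98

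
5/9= 0.56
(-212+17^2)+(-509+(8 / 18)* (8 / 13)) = -50512 / 117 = -431.73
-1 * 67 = -67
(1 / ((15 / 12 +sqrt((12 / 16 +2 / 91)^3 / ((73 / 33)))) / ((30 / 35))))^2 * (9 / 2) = 72554130074572368768 / 22742053807269524809 - 5952832374827520 * sqrt(61600539) / 22742053807269524809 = 1.14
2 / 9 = 0.22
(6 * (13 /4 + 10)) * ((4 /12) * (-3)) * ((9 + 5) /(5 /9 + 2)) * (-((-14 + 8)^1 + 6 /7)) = -51516 /23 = -2239.83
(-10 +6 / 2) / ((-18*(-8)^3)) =-0.00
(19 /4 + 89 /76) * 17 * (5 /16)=19125 /608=31.46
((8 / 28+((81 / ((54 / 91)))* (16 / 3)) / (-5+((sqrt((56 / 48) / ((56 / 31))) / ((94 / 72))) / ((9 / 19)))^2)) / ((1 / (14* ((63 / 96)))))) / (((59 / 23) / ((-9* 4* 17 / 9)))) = 2662835511 / 49796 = 53474.89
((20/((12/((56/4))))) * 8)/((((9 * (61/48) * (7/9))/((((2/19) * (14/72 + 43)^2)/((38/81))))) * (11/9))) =1740978000/242231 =7187.26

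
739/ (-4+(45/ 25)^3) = 92375/ 229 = 403.38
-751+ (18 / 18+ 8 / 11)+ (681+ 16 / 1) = -575 / 11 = -52.27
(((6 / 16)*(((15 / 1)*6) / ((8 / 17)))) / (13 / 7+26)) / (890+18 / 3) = 153 / 53248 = 0.00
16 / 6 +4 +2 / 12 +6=77 / 6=12.83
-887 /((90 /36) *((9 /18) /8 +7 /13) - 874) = 368992 /362959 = 1.02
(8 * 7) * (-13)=-728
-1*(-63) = 63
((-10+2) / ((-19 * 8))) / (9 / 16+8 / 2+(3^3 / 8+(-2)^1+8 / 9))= 0.01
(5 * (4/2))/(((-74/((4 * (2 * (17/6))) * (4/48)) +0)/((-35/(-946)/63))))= -0.00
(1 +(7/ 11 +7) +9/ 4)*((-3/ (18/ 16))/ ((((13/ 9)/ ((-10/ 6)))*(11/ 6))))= 28740/ 1573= 18.27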